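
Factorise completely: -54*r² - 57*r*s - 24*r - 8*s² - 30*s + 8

-(6*r + s + 4)*(9*r + 8*s - 2)

Group: -9*r*(6*r + s + 4) + (-8*s + 2)*(6*r + s + 4); both groups contain (6*r + s + 4).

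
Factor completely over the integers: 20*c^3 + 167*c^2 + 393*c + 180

(4*c + 15)*(5*c + 3)*(c + 4)

By the rational root theorem, c = −4 is a root, so (c + 4) divides it; the quotient is 20*c^2 + 87*c + 45.
The remaining quadratic factors as (5*c + 3)(4*c + 15).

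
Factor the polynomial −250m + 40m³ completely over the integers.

Factor out 10m, leaving 4m² − 25, which is a difference of two squares.

10m(2m + 5)(2m − 5)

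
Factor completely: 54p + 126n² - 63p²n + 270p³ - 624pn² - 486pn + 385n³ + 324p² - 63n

Group: 15p(18p² + 9pn + 18p - 35n² - 21n) + (-11n + 3)(18p² + 9pn + 18p - 35n² - 21n); both groups contain (18p² + 9pn + 18p - 35n² - 21n), so (15p - 11n + 3) is a factor with cofactor 18p² + 9pn + 18p - 35n² - 21n.
The cofactor groups again: 18p² + 9pn + 18p - 35n² - 21n = 3p(6p - 7n) + (5n + 3)(6p - 7n); both groups contain (6p - 7n), giving (3p + 5n + 3)(6p - 7n).

(15p - 11n + 3)(6p - 7n)(3p + 5n + 3)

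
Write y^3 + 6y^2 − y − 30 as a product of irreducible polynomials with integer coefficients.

Trying the rational-root candidates, y = −5 is a root, so (y + 5) divides it; the quotient is y^2 + y − 6.
The remaining quadratic factors as (y − 2)(y + 3).

(y + 3)(y + 5)(y − 2)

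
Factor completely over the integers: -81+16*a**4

(2*a+3)*(2*a-3)*(4*a**2+9)

(2*a)⁴ − (3)⁴ = ((2*a)² − (3)²)((2*a)² + (3)²); the first factor splits again, the second (4*a**2+9) is irreducible.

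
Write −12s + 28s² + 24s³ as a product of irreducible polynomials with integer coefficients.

4s(2s + 3)(3s − 1)

Pull out the common factor 4s, then factor the remaining trinomial.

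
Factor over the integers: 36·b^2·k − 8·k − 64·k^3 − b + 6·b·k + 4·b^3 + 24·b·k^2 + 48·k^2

(2·b + 4·k − 1)·(2·b − 2·k + 1)·(b + 8·k)

Group: b·(4·b^2 + 4·b·k − 8·k^2 + 6·k − 1) + 8·k·(4·b^2 + 4·b·k − 8·k^2 + 6·k − 1); both groups contain (4·b^2 + 4·b·k − 8·k^2 + 6·k − 1), so (b + 8·k) is a factor with cofactor 4·b^2 + 4·b·k − 8·k^2 + 6·k − 1.
The cofactor groups again: 4·b^2 + 4·b·k − 8·k^2 + 6·k − 1 = 2·b·(2·b − 2·k + 1) + (4·k − 1)·(2·b − 2·k + 1); both groups contain (2·b − 2·k + 1), giving (2·b + 4·k − 1)·(2·b − 2·k + 1).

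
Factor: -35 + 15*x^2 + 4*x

(3*x + 5)*(5*x - 7)

Need a pair with product 15·(-35) = -525 and sum 4: that's -21 and 25.
Split the middle term: 15*x^2 - 21*x + 25*x - 35 = 3*x*(5*x - 7) + 5*(5*x - 7).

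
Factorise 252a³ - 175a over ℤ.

Every term has a factor of 7a. Then 36a² - 25 = (6a)² − (5)².

7a(6a + 5)(6a - 5)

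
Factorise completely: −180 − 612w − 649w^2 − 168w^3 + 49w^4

By the rational root theorem, w = 6 is a root, so (w − 6) is a factor; dividing leaves 49w^3 + 126w^2 + 107w + 30.
Continuing, w = −1 is a root, so (w + 1) is a factor; dividing leaves 49w^2 + 77w + 30.
The remaining quadratic factors as (7w + 5)(7w + 6).

(7w + 5)(7w + 6)(w + 1)(w − 6)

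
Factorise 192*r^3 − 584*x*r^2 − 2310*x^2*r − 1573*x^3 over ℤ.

−(11*x − 2*r)*(13*x + 12*r)*(11*x + 8*r)

Group: 13*x*(−121*x^2 − 66*x*r + 16*r^2) + 12*r*(−121*x^2 − 66*x*r + 16*r^2); both groups contain (−121*x^2 − 66*x*r + 16*r^2), so (13*x + 12*r) is a factor with cofactor −121*x^2 − 66*x*r + 16*r^2.
The cofactor groups again: −121*x^2 − 66*x*r + 16*r^2 = −11*x*(11*x + 8*r) + 2*r*(11*x + 8*r); both groups contain (11*x + 8*r), giving −(11*x − 2*r)*(11*x + 8*r).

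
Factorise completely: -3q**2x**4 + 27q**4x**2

Pull out the common factor 3q**2x**2; 9q**2 - x**2 is a difference of squares.

3q**2x**2(3q + x)(3q - x)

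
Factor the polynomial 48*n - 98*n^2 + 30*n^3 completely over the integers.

Pull out the common factor 2*n, then factor the remaining trinomial.

2*n*(3*n - 8)*(5*n - 3)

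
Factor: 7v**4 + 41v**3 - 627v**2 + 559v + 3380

(7v + 13)(v + 13)(v - 4)(v - 5)

Trying the rational-root candidates, v = -13 is a root, giving the factor (v + 13) and quotient 7v**3 - 50v**2 + 23v + 260.
Continuing, v = -13/7 is a root, so (7v + 13) is a factor; dividing leaves v**2 - 9v + 20.
The remaining quadratic factors as (v - 5)(v - 4).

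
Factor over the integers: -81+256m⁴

(4m+3)(4m-3)(16m²+9)

(4m)⁴ − (3)⁴ = ((4m)² − (3)²)((4m)² + (3)²); the first factor splits again, the second (16m²+9) is irreducible.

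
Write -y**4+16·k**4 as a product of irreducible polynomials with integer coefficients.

Write as (4·k**2)² − (y**2)², then factor 4·k**2-y**2 once more.

(2·k+y)·(2·k-y)·(4·k**2+y**2)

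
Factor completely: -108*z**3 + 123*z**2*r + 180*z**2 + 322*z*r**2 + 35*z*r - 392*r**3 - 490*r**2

Group: 4*z*(-27*z**2 + 78*z*r + 45*z - 56*r**2 - 70*r) + 7*r*(-27*z**2 + 78*z*r + 45*z - 56*r**2 - 70*r); both groups contain (-27*z**2 + 78*z*r + 45*z - 56*r**2 - 70*r), so (4*z + 7*r) is a factor with cofactor -27*z**2 + 78*z*r + 45*z - 56*r**2 - 70*r.
The cofactor groups again: -27*z**2 + 78*z*r + 45*z - 56*r**2 - 70*r = -3*z*(9*z - 14*r) + (4*r + 5)*(9*z - 14*r); both groups contain (9*z - 14*r), giving -(3*z - 4*r - 5)*(9*z - 14*r).

-(9*z - 14*r)*(3*z - 4*r - 5)*(4*z + 7*r)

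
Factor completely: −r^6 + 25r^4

−r^4(r + 5)(r − 5)

Every term has a factor of r^4; factoring it out leaves −r^2 + 25.
Recognize a difference of squares with the parts 5 and r.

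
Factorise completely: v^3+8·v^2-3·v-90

(v+5)·(v+6)·(v-3)

Trying the rational-root candidates, v = -5 is a root, giving the factor (v+5) and quotient v^2+3·v-18.
The remaining quadratic factors as (v-3)(v+6).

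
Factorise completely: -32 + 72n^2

Every term has a factor of 8. Then 9n^2 - 4 = (3n)² − (2)².

8(3n + 2)(3n - 2)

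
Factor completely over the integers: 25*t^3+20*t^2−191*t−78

Among the possible rational roots, t = −2/5 is a root, giving the factor (5*t+2) and quotient 5*t^2+2*t−39.
The remaining quadratic factors as (t+3)(5*t−13).

(5*t+2)*(5*t−13)*(t+3)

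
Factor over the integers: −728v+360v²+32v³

Pull out the common factor 8v, then factor the remaining trinomial.

8v(4v−7)(v+13)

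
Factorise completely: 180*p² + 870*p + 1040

Pull out the common factor 10, then factor the remaining trinomial.

10*(3*p + 8)*(6*p + 13)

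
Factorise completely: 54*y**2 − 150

Pull out the common factor 6; 9*y**2 − 25 is a difference of squares.

6*(3*y + 5)*(3*y − 5)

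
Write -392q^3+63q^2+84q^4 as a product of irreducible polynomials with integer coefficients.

7q^2(2q-9)(6q-1)

Pull out the common factor 7q^2, then factor the remaining trinomial.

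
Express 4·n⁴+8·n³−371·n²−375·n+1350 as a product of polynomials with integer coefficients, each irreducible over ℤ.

(2·n+5)·(2·n−3)·(n+10)·(n−9)

Trying the rational-root candidates, n = 9 is a root, so (n−9) is a factor; dividing leaves 4·n³+44·n²+25·n−150.
Then n = −5/2 is a root, so (2·n+5) is a factor; dividing leaves 2·n²+17·n−30.
The remaining quadratic factors as (2·n−3)(n+10).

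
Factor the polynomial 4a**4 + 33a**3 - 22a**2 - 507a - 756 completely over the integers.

(4a + 9)(a + 3)(a + 7)(a - 4)

Trying the rational-root candidates, a = -3 is a root, so (a + 3) divides it; the quotient is 4a**3 + 21a**2 - 85a - 252.
Next, a = -7 is a root, so (a + 7) divides it; the quotient is 4a**2 - 7a - 36.
The remaining quadratic factors as (4a + 9)(a - 4).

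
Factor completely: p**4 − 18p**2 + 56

Substitute u = p**2 to get a quadratic in u, then factor.
p**2 − 4 is a difference of squares.
p**2 − 14 is irreducible over ℤ (14 is not a perfect square).

(p + 2)(p − 2)(p**2 − 14)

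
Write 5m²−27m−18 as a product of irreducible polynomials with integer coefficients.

(5m+3)(m−6)

Need a pair with product 5·(−18) = −90 and sum −27: that's −30 and 3.
Split the middle term: 5m²−30m + 3m−18 = 5m(m−6) + 3(m−6).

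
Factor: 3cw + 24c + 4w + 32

Group as (3cw + 24c) + (4w + 32) = 3c(w + 8) + 4(w + 8).
Both groups share the factor (w + 8).

(3c + 4)(w + 8)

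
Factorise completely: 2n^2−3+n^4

Substitute u = n^2 to get a quadratic in u, then factor.
n^2−1 is a difference of squares.
n^2+3 is irreducible over ℤ (always positive, so no real roots).

(n+1)(n−1)(n^2+3)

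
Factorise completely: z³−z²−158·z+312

Testing divisors of the constant over divisors of the leading coefficient, z = 2 is a root, so (z−2) is a factor; dividing leaves z²+z−156.
The remaining quadratic factors as (z+13)(z−12).

(z+13)·(z−12)·(z−2)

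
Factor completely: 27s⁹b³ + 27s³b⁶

27b³s³(s² + b)(s⁴ − s²b + b²)

Every term has a factor of 27s³b³; factoring it out leaves s⁶ + b³.
Recognize a sum of cubes with the parts b and s².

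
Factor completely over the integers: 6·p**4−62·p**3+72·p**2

2·p**2·(3·p−4)·(p−9)

Pull out the common factor 2·p**2, then factor the remaining trinomial.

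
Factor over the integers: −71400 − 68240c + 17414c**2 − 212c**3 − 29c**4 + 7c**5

By the rational root theorem, c = −6/7 is a root, so (7c + 6) is a factor; dividing leaves c**4 − 5c**3 − 26c**2 + 2510c − 11900.
Then c = −14 is a root, so (c + 14) is a factor; dividing leaves c**3 − 19c**2 + 240c − 850.
Continuing, c = 5 is a root, giving the factor (c − 5) and quotient c**2 − 14c + 170.
The quadratic c**2 − 14c + 170 has discriminant −484 < 0 and is irreducible over ℤ.

(7c + 6)(c + 14)(c − 5)(c**2 − 14c + 170)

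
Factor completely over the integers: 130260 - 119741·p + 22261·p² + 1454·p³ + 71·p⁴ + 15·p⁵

(3·p - 5)·(5·p - 13)·(p + 12)·(p² - 3·p + 167)

By the rational root theorem, p = 5/3 is a root, so (3·p - 5) is a factor; dividing leaves 5·p⁴ + 32·p³ + 538·p² + 8317·p - 26052.
Then p = 13/5 is a root, so (5·p - 13) is a factor; dividing leaves p³ + 9·p² + 131·p + 2004.
Next, p = -12 is a root, so (p + 12) is a factor; dividing leaves p² - 3·p + 167.
The quadratic p² - 3·p + 167 has discriminant -659 < 0 and is irreducible over ℤ.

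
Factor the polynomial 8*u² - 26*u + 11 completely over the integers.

Need a pair with product 8·11 = 88 and sum -26: that's -22 and -4.
Split the middle term: 8*u² - 22*u - 4*u + 11 = 2*u*(4*u - 11) - (4*u - 11).

(2*u - 1)*(4*u - 11)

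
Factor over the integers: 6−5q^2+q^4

Substitute u = q^2 to get a quadratic in u, then factor.
q^2−2 is irreducible over ℤ (2 is not a perfect square).
q^2−3 is irreducible over ℤ (3 is not a perfect square).

(q^2−2)(q^2−3)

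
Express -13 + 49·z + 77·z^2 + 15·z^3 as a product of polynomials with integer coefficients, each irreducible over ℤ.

(3·z + 13)·(5·z - 1)·(z + 1)

Trying the rational-root candidates, z = -13/3 is a root, so (3·z + 13) divides it; the quotient is 5·z^2 + 4·z - 1.
The remaining quadratic factors as (5·z - 1)(z + 1).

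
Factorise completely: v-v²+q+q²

(q+v)(q-v+1)

Group: q(q+v) + (-v+1)(q+v); both groups contain (q+v).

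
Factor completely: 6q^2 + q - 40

Need a pair with product 6·(-40) = -240 and sum 1: that's 16 and -15.
Split the middle term: 6q^2 + 16q - 15q - 40 = 2q(3q + 8) - 5(3q + 8).

(2q - 5)(3q + 8)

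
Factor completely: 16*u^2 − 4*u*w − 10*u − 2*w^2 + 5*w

(2*u − w)*(8*u + 2*w − 5)

Group: 2*u*(8*u + 2*w − 5) − w*(8*u + 2*w − 5); both groups contain (8*u + 2*w − 5).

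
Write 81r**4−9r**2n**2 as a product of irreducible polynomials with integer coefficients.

9r**2(3r−n)(3r+n)

Every term has a factor of 9r**2. Then 9r**2−n**2 = (3r)² − (n)².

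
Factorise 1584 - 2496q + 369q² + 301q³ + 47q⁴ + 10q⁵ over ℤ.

Trying the rational-root candidates, q = 4/5 is a root, giving the factor (5q - 4) and quotient 2q⁴ + 11q³ + 69q² + 129q - 396.
Then q = 3/2 is a root, so (2q - 3) is a factor; dividing leaves q³ + 7q² + 45q + 132.
Then q = -4 is a root, giving the factor (q + 4) and quotient q² + 3q + 33.
The quadratic q² + 3q + 33 has discriminant -123 < 0 and is irreducible over ℤ.

(2q - 3)(5q - 4)(q + 4)(q² + 3q + 33)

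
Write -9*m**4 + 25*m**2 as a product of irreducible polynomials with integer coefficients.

-m**2*(3*m + 5)*(3*m - 5)

Factor out m**2 first: what remains is -9*m**2 + 25.
Recognize a difference of squares with the parts 5 and 3*m.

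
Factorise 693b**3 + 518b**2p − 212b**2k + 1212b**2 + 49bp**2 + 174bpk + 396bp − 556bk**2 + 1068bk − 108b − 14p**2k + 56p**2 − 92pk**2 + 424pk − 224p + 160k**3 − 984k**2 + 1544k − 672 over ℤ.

Group: 11b(63b**2 + 7bp + 38bk + 30b − 2pk + 8p − 16k**2 + 76k − 48) + (7p − 10k + 14)(63b**2 + 7bp + 38bk + 30b − 2pk + 8p − 16k**2 + 76k − 48); both groups contain (63b**2 + 7bp + 38bk + 30b − 2pk + 8p − 16k**2 + 76k − 48), so (11b + 7p − 10k + 14) is a factor with cofactor 63b**2 + 7bp + 38bk + 30b − 2pk + 8p − 16k**2 + 76k − 48.
The cofactor groups again: 63b**2 + 7bp + 38bk + 30b − 2pk + 8p − 16k**2 + 76k − 48 = 9b(7b − 2k + 8) + (p + 8k − 6)(7b − 2k + 8); both groups contain (7b − 2k + 8), giving (9b + p + 8k − 6)(7b − 2k + 8).

(11b + 7p − 10k + 14)(7b − 2k + 8)(9b + p + 8k − 6)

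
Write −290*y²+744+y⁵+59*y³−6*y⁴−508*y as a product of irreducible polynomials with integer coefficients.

Testing divisors of the constant over divisors of the leading coefficient, y = −2 is a root, so (y+2) is a factor; dividing leaves y⁴−8*y³+75*y²−440*y+372.
Next, y = 1 is a root, so (y−1) divides it; the quotient is y³−7*y²+68*y−372.
Next, y = 6 is a root, giving the factor (y−6) and quotient y²−y+62.
The quadratic y²−y+62 has discriminant −247 < 0 and is irreducible over ℤ.

(y+2)*(y−1)*(y−6)*(y²−y+62)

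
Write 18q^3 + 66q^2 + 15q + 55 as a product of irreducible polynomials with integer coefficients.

Group as (18q^3 + 15q) + (66q^2 + 55) = 3q(6q^2 + 5) + 11(6q^2 + 5).
Both groups share the factor (6q^2 + 5).

(3q + 11)(6q^2 + 5)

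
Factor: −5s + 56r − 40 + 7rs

Group as (7rs + 56r) + (−5s − 40) = 7r(s + 8) − 5(s + 8).
Both groups share the factor (s + 8).

(7r − 5)(s + 8)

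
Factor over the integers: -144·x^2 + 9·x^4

Factor out 9·x^2, leaving x^2 - 16, which is a difference of two squares.

9·x^2·(x + 4)·(x - 4)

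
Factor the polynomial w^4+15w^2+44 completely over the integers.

Substitute u = w^2 to get a quadratic in u, then factor.
w^2+4 is irreducible over ℤ (sum of squares).
w^2+11 is irreducible over ℤ (always positive, so no real roots).

(w^2+11)(w^2+4)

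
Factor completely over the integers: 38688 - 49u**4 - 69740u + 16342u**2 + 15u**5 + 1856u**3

(3u - 2)(5u - 13)(u + 8)(u**2 - 8u + 186)

Among the possible rational roots, u = 13/5 is a root, so (5u - 13) is a factor; dividing leaves 3u**4 - 2u**3 + 366u**2 + 4220u - 2976.
Next, u = -8 is a root, giving the factor (u + 8) and quotient 3u**3 - 26u**2 + 574u - 372.
Continuing, u = 2/3 is a root, giving the factor (3u - 2) and quotient u**2 - 8u + 186.
The quadratic u**2 - 8u + 186 has discriminant -680 < 0 and is irreducible over ℤ.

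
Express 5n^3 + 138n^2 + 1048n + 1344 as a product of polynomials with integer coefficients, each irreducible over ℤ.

By the rational root theorem, n = −12 is a root, so (n + 12) is a factor; dividing leaves 5n^2 + 78n + 112.
The remaining quadratic factors as (n + 14)(5n + 8).

(5n + 8)(n + 12)(n + 14)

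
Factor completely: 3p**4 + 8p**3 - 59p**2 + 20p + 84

By the rational root theorem, p = 7/3 is a root, so (3p - 7) divides it; the quotient is p**3 + 5p**2 - 8p - 12.
Then p = -6 is a root, so (p + 6) divides it; the quotient is p**2 - p - 2.
The remaining quadratic factors as (p - 2)(p + 1).

(3p - 7)(p + 1)(p + 6)(p - 2)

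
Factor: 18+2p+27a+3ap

(3a+2)(p+9)

Group as (3ap+27a) + (2p+18) = 3a(p+9) + 2(p+9).
Both groups share the factor (p+9).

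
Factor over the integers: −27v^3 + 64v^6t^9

v^3(4vt^3 − 3)(16v^2t^6 + 12vt^3 + 9)

Pull out the common factor v^3, leaving 64v^3t^9 − 27.
Recognize a difference of cubes with the parts 4vt^3 and 3.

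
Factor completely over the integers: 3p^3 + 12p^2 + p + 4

Group as (3p^3 + p) + (12p^2 + 4) = p(3p^2 + 1) + 4(3p^2 + 1).
Both groups share the factor (3p^2 + 1).

(p + 4)(3p^2 + 1)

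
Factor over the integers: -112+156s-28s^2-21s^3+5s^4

Testing divisors of the constant over divisors of the leading coefficient, s = -14/5 is a root, giving the factor (5s+14) and quotient s^3-7s^2+14s-8.
Continuing, s = 4 is a root, giving the factor (s-4) and quotient s^2-3s+2.
The remaining quadratic factors as (s-1)(s-2).

(5s+14)(s-1)(s-2)(s-4)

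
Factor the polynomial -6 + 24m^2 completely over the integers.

6(2m + 1)(2m - 1)

Factor out 6, leaving 4m^2 - 1, which is a difference of two squares.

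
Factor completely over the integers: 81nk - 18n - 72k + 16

(9k - 2)(9n - 8)

Group as (81nk - 18n) + (-72k + 16) = 9n(9k - 2) - 8(9k - 2).
Both groups share the factor (9k - 2).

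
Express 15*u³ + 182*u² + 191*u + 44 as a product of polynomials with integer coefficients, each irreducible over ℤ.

(3*u + 1)*(5*u + 4)*(u + 11)

Testing divisors of the constant over divisors of the leading coefficient, u = -1/3 is a root, so (3*u + 1) divides it; the quotient is 5*u² + 59*u + 44.
The remaining quadratic factors as (5*u + 4)(u + 11).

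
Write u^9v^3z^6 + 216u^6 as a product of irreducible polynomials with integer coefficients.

u^6(uvz^2 + 6)(u^2v^2z^4 - 6uvz^2 + 36)

Pull out the common factor u^6, leaving u^3v^3z^6 + 216.
Recognize a sum of cubes with the parts uvz^2 and 6.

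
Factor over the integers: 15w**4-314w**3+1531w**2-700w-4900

(3w-10)(5w+7)(w-14)(w-5)

By the rational root theorem, w = 14 is a root, giving the factor (w-14) and quotient 15w**3-104w**2+75w+350.
Continuing, w = -7/5 is a root, so (5w+7) divides it; the quotient is 3w**2-25w+50.
The remaining quadratic factors as (w-5)(3w-10).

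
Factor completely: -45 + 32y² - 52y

Need a pair with product 32·(-45) = -1440 and sum -52: that's 20 and -72.
Split the middle term: 32y² + 20y - 72y - 45 = 4y(8y + 5) - 9(8y + 5).

(4y - 9)(8y + 5)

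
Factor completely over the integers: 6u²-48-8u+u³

(u+6)(u²-8)

Group as (u³-8u) + (6u²-48) = u(u²-8) + 6(u²-8).
Both groups share the factor (u²-8).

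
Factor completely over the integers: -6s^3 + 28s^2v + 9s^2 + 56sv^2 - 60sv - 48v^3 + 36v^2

Group: s(-6s^2 - 8sv + 9s + 8v^2 - 6v) - 6v(-6s^2 - 8sv + 9s + 8v^2 - 6v); both groups contain (-6s^2 - 8sv + 9s + 8v^2 - 6v), so (s - 6v) is a factor with cofactor -6s^2 - 8sv + 9s + 8v^2 - 6v.
The cofactor groups again: -6s^2 - 8sv + 9s + 8v^2 - 6v = -3s(2s + 4v - 3) + 2v(2s + 4v - 3); both groups contain (2s + 4v - 3), giving -(3s - 2v)(2s + 4v - 3).

-(2s + 4v - 3)(3s - 2v)(s - 6v)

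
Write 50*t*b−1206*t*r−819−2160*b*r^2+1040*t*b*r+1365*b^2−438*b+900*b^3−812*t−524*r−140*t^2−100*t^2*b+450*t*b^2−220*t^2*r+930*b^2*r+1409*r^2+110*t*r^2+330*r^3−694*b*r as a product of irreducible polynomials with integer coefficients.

−(2*t−12*b+2*r+9)*(10*t+15*b−15*r+13)*(5*b+11*r+7)

Group: 10*t*(−10*t*b−22*t*r−14*t+60*b^2+122*b*r+39*b−22*r^2−113*r−63) + (15*b−15*r+13)*(−10*t*b−22*t*r−14*t+60*b^2+122*b*r+39*b−22*r^2−113*r−63); both groups contain (−10*t*b−22*t*r−14*t+60*b^2+122*b*r+39*b−22*r^2−113*r−63), so (10*t+15*b−15*r+13) is a factor with cofactor −10*t*b−22*t*r−14*t+60*b^2+122*b*r+39*b−22*r^2−113*r−63.
The cofactor groups again: −10*t*b−22*t*r−14*t+60*b^2+122*b*r+39*b−22*r^2−113*r−63 = −5*b*(2*t−12*b+2*r+9) + (−11*r−7)*(2*t−12*b+2*r+9); both groups contain (2*t−12*b+2*r+9), giving −(5*b+11*r+7)*(2*t−12*b+2*r+9).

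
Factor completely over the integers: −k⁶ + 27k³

Factor out k³ first: what remains is −k³ + 27.
Recognize a difference of cubes with the parts 3 and k.

−k³(k − 3)(k² + 3k + 9)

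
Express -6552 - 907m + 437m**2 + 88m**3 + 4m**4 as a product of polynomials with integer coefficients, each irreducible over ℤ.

(2m + 9)(2m - 7)(m + 13)(m + 8)

Among the possible rational roots, m = -8 is a root, so (m + 8) divides it; the quotient is 4m**3 + 56m**2 - 11m - 819.
Then m = -9/2 is a root, giving the factor (2m + 9) and quotient 2m**2 + 19m - 91.
The remaining quadratic factors as (2m - 7)(m + 13).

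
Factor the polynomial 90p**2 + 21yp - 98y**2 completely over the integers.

-(14y - 15p)(7y + 6p)

Group: -14y(7y + 6p) + 15p(7y + 6p); both groups contain (7y + 6p).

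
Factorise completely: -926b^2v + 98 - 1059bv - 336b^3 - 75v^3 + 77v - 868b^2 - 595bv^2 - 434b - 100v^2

-(6b + v - 1)(7b + 5v + 7)(8b + 15v + 14)

Group: 8b(-42b^2 - 37bv - 35b - 5v^2 - 2v + 7) + (15v + 14)(-42b^2 - 37bv - 35b - 5v^2 - 2v + 7); both groups contain (-42b^2 - 37bv - 35b - 5v^2 - 2v + 7), so (8b + 15v + 14) is a factor with cofactor -42b^2 - 37bv - 35b - 5v^2 - 2v + 7.
The cofactor groups again: -42b^2 - 37bv - 35b - 5v^2 - 2v + 7 = -7b(6b + v - 1) + (-5v - 7)(6b + v - 1); both groups contain (6b + v - 1), giving -(7b + 5v + 7)(6b + v - 1).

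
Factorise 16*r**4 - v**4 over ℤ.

Write as (4*r**2)² − (v**2)², then factor 4*r**2 - v**2 once more.

(2*r + v)*(2*r - v)*(4*r**2 + v**2)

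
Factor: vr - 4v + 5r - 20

Group as (vr - 4v) + (5r - 20) = v(r - 4) + 5(r - 4).
Both groups share the factor (r - 4).

(r - 4)(v + 5)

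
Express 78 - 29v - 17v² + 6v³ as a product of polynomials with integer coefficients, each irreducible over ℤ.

(6v + 13)(v - 2)(v - 3)

Testing divisors of the constant over divisors of the leading coefficient, v = 2 is a root, giving the factor (v - 2) and quotient 6v² - 5v - 39.
The remaining quadratic factors as (6v + 13)(v - 3).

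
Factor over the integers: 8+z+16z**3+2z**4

Group as (2z**4+z) + (16z**3+8) = z(2z**3+1) + 8(2z**3+1).
Both groups share the factor (2z**3+1).

(z+8)(2z**3+1)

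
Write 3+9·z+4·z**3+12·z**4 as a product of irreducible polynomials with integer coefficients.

(3·z+1)·(4·z**3+3)

Group as (12·z**4+9·z) + (4·z**3+3) = 3·z·(4·z**3+3) + (4·z**3+3).
Both groups share the factor (4·z**3+3).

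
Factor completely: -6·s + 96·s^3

6·s·(4·s + 1)·(4·s - 1)

Every term has a factor of 6·s. Then 16·s^2 - 1 = (4·s)² − (1)².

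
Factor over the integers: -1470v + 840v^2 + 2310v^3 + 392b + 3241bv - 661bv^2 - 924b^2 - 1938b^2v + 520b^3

(10b + 11v - 7)(13b - 14v - 14)(4b - 15v)

Group: 10b(52b^2 - 251bv - 56b + 210v^2 + 210v) + (11v - 7)(52b^2 - 251bv - 56b + 210v^2 + 210v); both groups contain (52b^2 - 251bv - 56b + 210v^2 + 210v), so (10b + 11v - 7) is a factor with cofactor 52b^2 - 251bv - 56b + 210v^2 + 210v.
The cofactor groups again: 52b^2 - 251bv - 56b + 210v^2 + 210v = 13b(4b - 15v) + (-14v - 14)(4b - 15v); both groups contain (4b - 15v), giving (13b - 14v - 14)(4b - 15v).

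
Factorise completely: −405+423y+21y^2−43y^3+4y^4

Among the possible rational roots, y = 1 is a root, giving the factor (y−1) and quotient 4y^3−39y^2−18y+405.
Continuing, y = 15/4 is a root, so (4y−15) is a factor; dividing leaves y^2−6y−27.
The remaining quadratic factors as (y+3)(y−9).

(4y−15)(y+3)(y−1)(y−9)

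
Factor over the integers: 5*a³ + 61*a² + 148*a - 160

Trying the rational-root candidates, a = 4/5 is a root, so (5*a - 4) divides it; the quotient is a² + 13*a + 40.
The remaining quadratic factors as (a + 5)(a + 8).

(5*a - 4)*(a + 5)*(a + 8)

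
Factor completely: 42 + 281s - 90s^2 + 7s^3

Among the possible rational roots, s = 7 is a root, giving the factor (s - 7) and quotient 7s^2 - 41s - 6.
The remaining quadratic factors as (7s + 1)(s - 6).

(7s + 1)(s - 6)(s - 7)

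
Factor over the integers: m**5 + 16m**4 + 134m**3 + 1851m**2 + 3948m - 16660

Trying the rational-root candidates, m = -14 is a root, giving the factor (m + 14) and quotient m**4 + 2m**3 + 106m**2 + 367m - 1190.
Next, m = -5 is a root, giving the factor (m + 5) and quotient m**3 - 3m**2 + 121m - 238.
Then m = 2 is a root, so (m - 2) is a factor; dividing leaves m**2 - m + 119.
The quadratic m**2 - m + 119 has discriminant -475 < 0 and is irreducible over ℤ.

(m + 14)(m + 5)(m - 2)(m**2 - m + 119)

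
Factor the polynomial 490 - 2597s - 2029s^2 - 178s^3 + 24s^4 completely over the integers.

Testing divisors of the constant over divisors of the leading coefficient, s = 1/6 is a root, so (6s - 1) divides it; the quotient is 4s^3 - 29s^2 - 343s - 490.
Then s = -7/4 is a root, so (4s + 7) divides it; the quotient is s^2 - 9s - 70.
The remaining quadratic factors as (s + 5)(s - 14).

(4s + 7)(6s - 1)(s + 5)(s - 14)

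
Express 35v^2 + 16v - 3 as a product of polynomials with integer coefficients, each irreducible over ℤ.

Need a pair with product 35·(-3) = -105 and sum 16: that's 21 and -5.
Split the middle term: 35v^2 + 21v - 5v - 3 = 7v(5v + 3) - (5v + 3).

(5v + 3)(7v - 1)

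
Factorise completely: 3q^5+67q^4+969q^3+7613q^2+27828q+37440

(3q+13)(q+4)(q+5)(q^2+9q+144)

Trying the rational-root candidates, q = −13/3 is a root, so (3q+13) divides it; the quotient is q^4+18q^3+245q^2+1476q+2880.
Then q = −4 is a root, so (q+4) divides it; the quotient is q^3+14q^2+189q+720.
Continuing, q = −5 is a root, so (q+5) is a factor; dividing leaves q^2+9q+144.
The quadratic q^2+9q+144 has discriminant −495 < 0 and is irreducible over ℤ.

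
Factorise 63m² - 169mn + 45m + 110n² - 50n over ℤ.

Group: 9m(7m - 11n + 5) - 10n(7m - 11n + 5); both groups contain (7m - 11n + 5).

(7m - 11n + 5)(9m - 10n)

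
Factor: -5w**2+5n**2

Pull out the common factor 5; n**2-w**2 is a difference of squares.

5(n+w)(n-w)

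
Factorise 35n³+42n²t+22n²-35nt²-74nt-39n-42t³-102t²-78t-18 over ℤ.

Group: 7n(5n²+nt+n-6t²-12t-6) + (7t+3)(5n²+nt+n-6t²-12t-6); both groups contain (5n²+nt+n-6t²-12t-6), so (7n+7t+3) is a factor with cofactor 5n²+nt+n-6t²-12t-6.
The cofactor groups again: 5n²+nt+n-6t²-12t-6 = n(5n+6t+6) + (-t-1)(5n+6t+6); both groups contain (5n+6t+6), giving (n-t-1)(5n+6t+6).

(5n+6t+6)(7n+7t+3)(n-t-1)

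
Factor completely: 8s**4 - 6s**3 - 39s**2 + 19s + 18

(2s + 1)(4s - 9)(s + 2)(s - 1)

By the rational root theorem, s = -1/2 is a root, so (2s + 1) divides it; the quotient is 4s**3 - 5s**2 - 17s + 18.
Continuing, s = -2 is a root, so (s + 2) divides it; the quotient is 4s**2 - 13s + 9.
The remaining quadratic factors as (4s - 9)(s - 1).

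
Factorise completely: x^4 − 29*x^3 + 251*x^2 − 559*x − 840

(x + 1)*(x − 15)*(x − 7)*(x − 8)

Testing divisors of the constant over divisors of the leading coefficient, x = 15 is a root, so (x − 15) is a factor; dividing leaves x^3 − 14*x^2 + 41*x + 56.
Next, x = 7 is a root, giving the factor (x − 7) and quotient x^2 − 7*x − 8.
The remaining quadratic factors as (x + 1)(x − 8).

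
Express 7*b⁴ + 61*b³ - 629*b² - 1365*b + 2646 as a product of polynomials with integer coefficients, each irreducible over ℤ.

(7*b - 9)*(b + 14)*(b + 3)*(b - 7)

Testing divisors of the constant over divisors of the leading coefficient, b = 7 is a root, so (b - 7) is a factor; dividing leaves 7*b³ + 110*b² + 141*b - 378.
Next, b = -3 is a root, giving the factor (b + 3) and quotient 7*b² + 89*b - 126.
The remaining quadratic factors as (b + 14)(7*b - 9).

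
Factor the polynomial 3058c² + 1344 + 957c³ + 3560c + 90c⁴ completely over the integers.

Trying the rational-root candidates, c = -7/6 is a root, giving the factor (6c + 7) and quotient 15c³ + 142c² + 344c + 192.
Continuing, c = -4/5 is a root, giving the factor (5c + 4) and quotient 3c² + 26c + 48.
The remaining quadratic factors as (c + 6)(3c + 8).

(3c + 8)(5c + 4)(6c + 7)(c + 6)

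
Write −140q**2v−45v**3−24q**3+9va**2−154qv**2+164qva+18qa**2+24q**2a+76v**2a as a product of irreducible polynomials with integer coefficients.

−(6q+5v−9a)(2q+v)(2q+9v+a)

Group: 6q(−4q**2−20qv−2qa−9v**2−va) + (5v−9a)(−4q**2−20qv−2qa−9v**2−va); both groups contain (−4q**2−20qv−2qa−9v**2−va), so (6q+5v−9a) is a factor with cofactor −4q**2−20qv−2qa−9v**2−va.
The cofactor groups again: −4q**2−20qv−2qa−9v**2−va = −2q(2q+9v+a) − v(2q+9v+a); both groups contain (2q+9v+a), giving −(2q+v)(2q+9v+a).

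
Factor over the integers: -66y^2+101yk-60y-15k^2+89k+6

-(11y-15k-1)(6y-k+6)

Group: -11y(6y-k+6) + (15k+1)(6y-k+6); both groups contain (6y-k+6).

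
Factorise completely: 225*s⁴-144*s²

9*s²*(5*s+4)*(5*s-4)

Every term has a factor of 9*s². Then 25*s²-16 = (5*s)² − (4)².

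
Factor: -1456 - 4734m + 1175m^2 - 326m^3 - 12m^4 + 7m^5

Trying the rational-root candidates, m = -2/7 is a root, giving the factor (7m + 2) and quotient m^4 - 2m^3 - 46m^2 + 181m - 728.
Continuing, m = 7 is a root, giving the factor (m - 7) and quotient m^3 + 5m^2 - 11m + 104.
Next, m = -8 is a root, giving the factor (m + 8) and quotient m^2 - 3m + 13.
The quadratic m^2 - 3m + 13 has discriminant -43 < 0 and is irreducible over ℤ.

(7m + 2)(m + 8)(m - 7)(m^2 - 3m + 13)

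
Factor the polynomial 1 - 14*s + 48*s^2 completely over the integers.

Need a pair with product 48·1 = 48 and sum -14: that's -6 and -8.
Split the middle term: 48*s^2 - 6*s - 8*s + 1 = 6*s*(8*s - 1) - (8*s - 1).

(6*s - 1)*(8*s - 1)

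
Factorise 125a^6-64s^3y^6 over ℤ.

Recognize a difference of cubes with the parts 5a^2 and 4sy^2.

(5a^2-4sy^2)(25a^4+20a^2sy^2+16s^2y^4)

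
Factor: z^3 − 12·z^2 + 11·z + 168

By the rational root theorem, z = 8 is a root, so (z − 8) divides it; the quotient is z^2 − 4·z − 21.
The remaining quadratic factors as (z − 7)(z + 3).

(z + 3)·(z − 7)·(z − 8)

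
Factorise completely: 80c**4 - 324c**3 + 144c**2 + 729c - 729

(2c + 3)(2c - 3)(4c - 9)(5c - 9)

Trying the rational-root candidates, c = 3/2 is a root, so (2c - 3) divides it; the quotient is 40c**3 - 102c**2 - 81c + 243.
Continuing, c = -3/2 is a root, giving the factor (2c + 3) and quotient 20c**2 - 81c + 81.
The remaining quadratic factors as (5c - 9)(4c - 9).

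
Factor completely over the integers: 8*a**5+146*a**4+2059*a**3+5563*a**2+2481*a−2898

Testing divisors of the constant over divisors of the leading coefficient, a = 1/2 is a root, giving the factor (2*a−1) and quotient 4*a**4+75*a**3+1067*a**2+3315*a+2898.
Next, a = −2 is a root, so (a+2) divides it; the quotient is 4*a**3+67*a**2+933*a+1449.
Then a = −7/4 is a root, so (4*a+7) is a factor; dividing leaves a**2+15*a+207.
The quadratic a**2+15*a+207 has discriminant −603 < 0 and is irreducible over ℤ.

(2*a−1)*(4*a+7)*(a+2)*(a**2+15*a+207)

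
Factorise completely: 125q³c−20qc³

5cq(5q−2c)(5q+2c)

Every term has a factor of 5qc. Then 25q²−4c² = (5q)² − (2c)².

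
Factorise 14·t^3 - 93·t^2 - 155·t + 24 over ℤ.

By the rational root theorem, t = 1/7 is a root, so (7·t - 1) is a factor; dividing leaves 2·t^2 - 13·t - 24.
The remaining quadratic factors as (t - 8)(2·t + 3).

(2·t + 3)·(7·t - 1)·(t - 8)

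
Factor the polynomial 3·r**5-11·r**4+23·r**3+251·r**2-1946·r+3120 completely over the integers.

Among the possible rational roots, r = 8/3 is a root, so (3·r-8) divides it; the quotient is r**4-r**3+5·r**2+97·r-390.
Next, r = 3 is a root, so (r-3) divides it; the quotient is r**3+2·r**2+11·r+130.
Next, r = -5 is a root, so (r+5) is a factor; dividing leaves r**2-3·r+26.
The quadratic r**2-3·r+26 has discriminant -95 < 0 and is irreducible over ℤ.

(3·r-8)·(r+5)·(r-3)·(r**2-3·r+26)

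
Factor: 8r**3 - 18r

Every term has a factor of 2r. Then 4r**2 - 9 = (2r)² − (3)².

2r(2r + 3)(2r - 3)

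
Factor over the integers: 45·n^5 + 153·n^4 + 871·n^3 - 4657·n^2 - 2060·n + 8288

By the rational root theorem, n = 4/3 is a root, so (3·n - 4) is a factor; dividing leaves 15·n^4 + 71·n^3 + 385·n^2 - 1039·n - 2072.
Next, n = 8/3 is a root, so (3·n - 8) divides it; the quotient is 5·n^3 + 37·n^2 + 227·n + 259.
Continuing, n = -7/5 is a root, so (5·n + 7) is a factor; dividing leaves n^2 + 6·n + 37.
The quadratic n^2 + 6·n + 37 has discriminant -112 < 0 and is irreducible over ℤ.

(3·n - 4)·(3·n - 8)·(5·n + 7)·(n^2 + 6·n + 37)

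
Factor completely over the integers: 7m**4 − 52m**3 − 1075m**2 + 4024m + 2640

Among the possible rational roots, m = 15 is a root, so (m − 15) is a factor; dividing leaves 7m**3 + 53m**2 − 280m − 176.
Continuing, m = −11 is a root, giving the factor (m + 11) and quotient 7m**2 − 24m − 16.
The remaining quadratic factors as (7m + 4)(m − 4).

(7m + 4)(m + 11)(m − 15)(m − 4)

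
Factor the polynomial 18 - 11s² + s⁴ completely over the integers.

(s + 3)(s - 3)(s² - 2)

Substitute u = s² to get a quadratic in u, then factor.
s² - 9 is a difference of squares.
s² - 2 is irreducible over ℤ (2 is not a perfect square).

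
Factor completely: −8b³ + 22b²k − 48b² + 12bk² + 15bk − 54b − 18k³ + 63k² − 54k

Group: 4b(−2b² + 4bk − 9b + 6k² − 9k) + (−3k + 6)(−2b² + 4bk − 9b + 6k² − 9k); both groups contain (−2b² + 4bk − 9b + 6k² − 9k), so (4b − 3k + 6) is a factor with cofactor −2b² + 4bk − 9b + 6k² − 9k.
The cofactor groups again: −2b² + 4bk − 9b + 6k² − 9k = −2b(b + k) + (6k − 9)(b + k); both groups contain (b + k), giving −(2b − 6k + 9)(b + k).

−(2b − 6k + 9)(4b − 3k + 6)(b + k)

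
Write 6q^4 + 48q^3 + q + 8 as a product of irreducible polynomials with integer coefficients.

Group as (6q^4 + q) + (48q^3 + 8) = q(6q^3 + 1) + 8(6q^3 + 1).
Both groups share the factor (6q^3 + 1).

(q + 8)(6q^3 + 1)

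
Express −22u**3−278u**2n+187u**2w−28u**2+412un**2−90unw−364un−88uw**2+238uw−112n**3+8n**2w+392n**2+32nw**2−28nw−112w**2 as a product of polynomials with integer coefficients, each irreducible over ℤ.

−(2u−2n−w)(11u−4n+14)(u+14n−8w)

Group: u(−22u**2+30un+11uw−28u−8n**2−4nw+28n+14w) + (14n−8w)(−22u**2+30un+11uw−28u−8n**2−4nw+28n+14w); both groups contain (−22u**2+30un+11uw−28u−8n**2−4nw+28n+14w), so (u+14n−8w) is a factor with cofactor −22u**2+30un+11uw−28u−8n**2−4nw+28n+14w.
The cofactor groups again: −22u**2+30un+11uw−28u−8n**2−4nw+28n+14w = −2u(11u−4n+14) + (2n+w)(11u−4n+14); both groups contain (11u−4n+14), giving −(2u−2n−w)(11u−4n+14).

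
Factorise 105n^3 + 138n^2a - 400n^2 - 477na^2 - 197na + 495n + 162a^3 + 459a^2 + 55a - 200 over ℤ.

(5n - 2a - 5)(7n - 9a - 8)(3n + 9a - 5)

Group: 5n(21n^2 + 36na - 59n - 81a^2 - 27a + 40) + (-2a - 5)(21n^2 + 36na - 59n - 81a^2 - 27a + 40); both groups contain (21n^2 + 36na - 59n - 81a^2 - 27a + 40), so (5n - 2a - 5) is a factor with cofactor 21n^2 + 36na - 59n - 81a^2 - 27a + 40.
The cofactor groups again: 21n^2 + 36na - 59n - 81a^2 - 27a + 40 = 7n(3n + 9a - 5) + (-9a - 8)(3n + 9a - 5); both groups contain (3n + 9a - 5), giving (7n - 9a - 8)(3n + 9a - 5).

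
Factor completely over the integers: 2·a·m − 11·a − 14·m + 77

Group as (2·a·m − 11·a) + (−14·m + 77) = a·(2·m − 11) − 7·(2·m − 11).
Both groups share the factor (2·m − 11).

(2·m − 11)·(a − 7)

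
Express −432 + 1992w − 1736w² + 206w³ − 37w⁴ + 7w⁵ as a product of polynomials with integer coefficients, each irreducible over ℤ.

Trying the rational-root candidates, w = 2/7 is a root, so (7w − 2) is a factor; dividing leaves w⁴ − 5w³ + 28w² − 240w + 216.
Then w = 6 is a root, so (w − 6) is a factor; dividing leaves w³ + w² + 34w − 36.
Next, w = 1 is a root, so (w − 1) is a factor; dividing leaves w² + 2w + 36.
The quadratic w² + 2w + 36 has discriminant −140 < 0 and is irreducible over ℤ.

(7w − 2)(w − 1)(w − 6)(w² + 2w + 36)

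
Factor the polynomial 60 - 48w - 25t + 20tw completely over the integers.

Group as (20tw - 25t) + (-48w + 60) = 5t(4w - 5) - 12(4w - 5).
Both groups share the factor (4w - 5).

(4w - 5)(5t - 12)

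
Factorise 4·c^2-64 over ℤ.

Factor out 4, leaving c^2-16, which is a difference of two squares.

4·(c+4)·(c-4)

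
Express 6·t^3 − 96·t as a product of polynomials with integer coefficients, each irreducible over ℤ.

Pull out the common factor 6·t; t^2 − 16 is a difference of squares.

6·t·(t + 4)·(t − 4)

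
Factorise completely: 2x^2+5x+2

Need a pair with product 2·2 = 4 and sum 5: that's 4 and 1.
Split the middle term: 2x^2+4x + x+2 = 2x(x+2) + (x+2).

(2x+1)(x+2)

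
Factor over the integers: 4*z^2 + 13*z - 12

Need a pair with product 4·(-12) = -48 and sum 13: that's 16 and -3.
Split the middle term: 4*z^2 + 16*z - 3*z - 12 = 4*z*(z + 4) - 3*(z + 4).

(4*z - 3)*(z + 4)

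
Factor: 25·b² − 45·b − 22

(5·b + 2)·(5·b − 11)

Need a pair with product 25·(−22) = −550 and sum −45: that's 10 and −55.
Split the middle term: 25·b² + 10·b − 55·b − 22 = 5·b·(5·b + 2) − 11·(5·b + 2).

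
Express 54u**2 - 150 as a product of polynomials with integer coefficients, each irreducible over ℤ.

Factor out 6, leaving 9u**2 - 25, which is a difference of two squares.

6(3u + 5)(3u - 5)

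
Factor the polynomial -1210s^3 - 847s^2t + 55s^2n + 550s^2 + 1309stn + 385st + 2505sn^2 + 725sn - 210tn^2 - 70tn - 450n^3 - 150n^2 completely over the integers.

-(11s - 15n - 5)(11s - 2n)(10s + 7t + 15n)

Group: 11s(-110s^2 - 77st - 15sn + 50s + 105tn + 35t + 225n^2 + 75n) - 2n(-110s^2 - 77st - 15sn + 50s + 105tn + 35t + 225n^2 + 75n); both groups contain (-110s^2 - 77st - 15sn + 50s + 105tn + 35t + 225n^2 + 75n), so (11s - 2n) is a factor with cofactor -110s^2 - 77st - 15sn + 50s + 105tn + 35t + 225n^2 + 75n.
The cofactor groups again: -110s^2 - 77st - 15sn + 50s + 105tn + 35t + 225n^2 + 75n = -11s(10s + 7t + 15n) + (15n + 5)(10s + 7t + 15n); both groups contain (10s + 7t + 15n), giving -(11s - 15n - 5)(10s + 7t + 15n).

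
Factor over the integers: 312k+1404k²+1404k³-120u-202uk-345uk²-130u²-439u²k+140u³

Group: 4u(35u²-31uk+20u-156k²-52k) + (-9k-6)(35u²-31uk+20u-156k²-52k); both groups contain (35u²-31uk+20u-156k²-52k), so (4u-9k-6) is a factor with cofactor 35u²-31uk+20u-156k²-52k.
The cofactor groups again: 35u²-31uk+20u-156k²-52k = 7u(5u-13k) + (12k+4)(5u-13k); both groups contain (5u-13k), giving (7u+12k+4)(5u-13k).

(5u-13k)(4u-9k-6)(7u+12k+4)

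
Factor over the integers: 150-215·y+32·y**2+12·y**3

Testing divisors of the constant over divisors of the leading coefficient, y = 5/2 is a root, so (2·y-5) is a factor; dividing leaves 6·y**2+31·y-30.
The remaining quadratic factors as (y+6)(6·y-5).

(2·y-5)·(6·y-5)·(y+6)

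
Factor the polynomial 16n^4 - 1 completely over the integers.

(2n + 1)(2n - 1)(4n^2 + 1)

(2n)⁴ − (1)⁴ = ((2n)² − (1)²)((2n)² + (1)²); the first factor splits again, the second (4n^2 + 1) is irreducible.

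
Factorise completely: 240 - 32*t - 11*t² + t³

(t + 5)*(t - 12)*(t - 4)

Trying the rational-root candidates, t = 4 is a root, giving the factor (t - 4) and quotient t² - 7*t - 60.
The remaining quadratic factors as (t + 5)(t - 12).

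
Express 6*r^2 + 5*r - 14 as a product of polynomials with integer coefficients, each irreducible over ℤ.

(6*r - 7)*(r + 2)

Need a pair with product 6·(-14) = -84 and sum 5: that's 12 and -7.
Split the middle term: 6*r^2 + 12*r - 7*r - 14 = 6*r*(r + 2) - 7*(r + 2).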